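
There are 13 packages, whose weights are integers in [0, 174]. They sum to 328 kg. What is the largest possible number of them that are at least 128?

2

With k values at 128 or above and the rest at least 0, the sum is at least 0 + 128k.
Since the sum is 328, we need 128k ≤ 328, i.e. k ≤ 2.
k = 2 is achieved by 2 values at 128 and 11 at 0, total 256; add 72 to one value (staying below 128) to reach 328.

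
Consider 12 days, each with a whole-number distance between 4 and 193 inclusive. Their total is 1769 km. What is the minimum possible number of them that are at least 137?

Suppose at most 12 − j of them reach 137; then j values are ≤ 136 and the rest ≤ 193.
The total is then ≤ 136·j + 193·(12 − j) = 2316 − 57j. For this to be ≥ 1769 we need j ≤ 9, so at least 12 − 9 = 3 must reach 137.
Exactly 3 works: 3 values at 193 and 9 at 136 total 1803; lower one of the high values by 34 (still ≥ 137) to hit 1769.

3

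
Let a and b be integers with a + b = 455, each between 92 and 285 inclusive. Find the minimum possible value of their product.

ab = a(455 − a) is concave in a, so over [170, 285] it is minimized at an endpoint.
The extreme feasible split is a = 170, b = 285, giving ab = 48450.

48450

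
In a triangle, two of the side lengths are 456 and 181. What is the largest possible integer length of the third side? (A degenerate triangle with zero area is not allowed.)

The third side must be less than 456 + 181 = 637.
The largest integer below 637 is 636.

636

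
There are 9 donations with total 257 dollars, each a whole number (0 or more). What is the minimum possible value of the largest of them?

29

If every one of the 9 were at most 28, the total would be at most 9 × 28 = 252 < 257.
Equality holds with 5 values of 29 and 4 values of 28.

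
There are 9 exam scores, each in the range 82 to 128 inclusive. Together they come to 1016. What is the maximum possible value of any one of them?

128

Maximizing one value means minimizing the remaining 8.
The other 8 contribute at least 8 × 82 = 656, leaving at most 1016 − 656 = 360.
But each score is capped at 128, so the maximum is 128.
Achievable: one at 128 and the other 8 totalling 888, which fits since 8 × 82 ≤ 888 ≤ 8 × 128.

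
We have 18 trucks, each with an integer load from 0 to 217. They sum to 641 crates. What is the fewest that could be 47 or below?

5

Each value above 47 is at least 48, contributing at least 48 − 0 = 48 above the floor 0.
The sum exceeds the floor total 0 by 641, so at most ⌊641/48⌋ = 13 exceed 47, and at least 5 are ≤ 47.
Exactly 5 works: 5 values at 0 and 13 at 48 total 624; raise one of the low values by 17 (still ≤ 47) to hit 641.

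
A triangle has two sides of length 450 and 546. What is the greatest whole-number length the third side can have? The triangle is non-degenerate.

The third side must be less than 450 + 546 = 996.
The largest integer below 996 is 995.

995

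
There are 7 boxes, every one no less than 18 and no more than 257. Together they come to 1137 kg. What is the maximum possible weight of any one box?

257

Maximizing one value means minimizing the remaining 6.
The other 6 contribute at least 6 × 18 = 108, leaving at most 1137 − 108 = 1029.
But each box is capped at 257, so the maximum is 257.
Achievable: one at 257 and the other 6 totalling 880, which fits since 6 × 18 ≤ 880 ≤ 6 × 257.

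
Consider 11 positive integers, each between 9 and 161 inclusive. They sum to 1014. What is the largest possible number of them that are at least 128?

7

Suppose k of them are at least 128. Those contribute at least 128 each and the other 11 − k at least 9 each.
So the total is at least 128k + 9(11 − k) = 99 + 119k. This must be ≤ 1014, giving k ≤ 7.
k = 7 is achieved by 7 values at 128 and 4 at 9, total 932; add 82 to one value (staying below 128) to reach 1014.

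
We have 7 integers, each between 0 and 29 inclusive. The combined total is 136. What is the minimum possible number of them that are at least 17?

Suppose at most 7 − j of them reach 17; then j values are ≤ 16 and the rest ≤ 29.
The total is then ≤ 16·j + 29·(7 − j) = 203 − 13j. For this to be ≥ 136 we need j ≤ 5, so at least 7 − 5 = 2 must reach 17.
Exactly 2 works: 2 values at 29 and 5 at 16 total 138; lower one of the high values by 2 (still ≥ 17) to hit 136.

2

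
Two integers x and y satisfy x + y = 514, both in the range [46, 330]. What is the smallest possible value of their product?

60720

Since x + y is fixed, pushing one of them to its bound minimizes the product.
At the endpoint x = 184, y = 514 − 184 = 330, so xy = 184 × 330 = 60720.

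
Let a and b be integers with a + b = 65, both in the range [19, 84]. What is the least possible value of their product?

874

For a fixed sum, ab is smallest when a and b are as far apart as possible.
At the endpoint a = 19, b = 65 − 19 = 46, so ab = 19 × 46 = 874.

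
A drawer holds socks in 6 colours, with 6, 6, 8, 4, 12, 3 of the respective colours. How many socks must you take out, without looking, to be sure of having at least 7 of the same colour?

In the worst case you take as many as possible of each colour without reaching 7: 6 + 6 + 6 + 4 + 6 + 3 = 31.
The next one must give 7 of some colour, so 31 + 1 = 32.

32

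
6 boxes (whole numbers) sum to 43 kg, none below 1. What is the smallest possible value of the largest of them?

8

The 6 values sum to 43, so their maximum is at least ⌈43/6⌉ = 8.
Taking 5 copies of 7 and 1 copy of 8 gives exactly 43, so 8 is attained.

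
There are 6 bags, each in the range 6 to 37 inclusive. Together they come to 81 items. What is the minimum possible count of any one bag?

6

To make one bag as small as possible, make the other 5 as large as possible.
The other 5 can take up 5 × 37 = 185 ≥ 81 − 6, so one bag can sit at its floor of 6.
Achievable: one at 6 and the other 5 totalling 75, which fits since 5 × 6 ≤ 75 ≤ 5 × 37.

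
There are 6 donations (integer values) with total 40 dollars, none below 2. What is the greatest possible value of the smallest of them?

6

If every one of the 6 were at least 7, the total would be at least 6 × 7 = 42 > 40.
Equality holds with 2 values of 6 and 4 values of 7.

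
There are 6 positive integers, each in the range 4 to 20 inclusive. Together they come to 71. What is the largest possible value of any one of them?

20

To make one integer as large as possible, make the other 5 as small as possible.
The other 5 contribute at least 5 × 4 = 20, leaving at most 71 − 20 = 51.
But each integer is capped at 20, so the maximum is 20.
Achievable: one at 20 and the other 5 totalling 51, which fits since 5 × 4 ≤ 51 ≤ 5 × 20.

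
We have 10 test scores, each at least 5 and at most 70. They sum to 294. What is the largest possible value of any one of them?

70

Maximizing one value means minimizing the remaining 9.
The other 9 contribute at least 9 × 5 = 45, leaving at most 294 − 45 = 249.
But each score is capped at 70, so the maximum is 70.
Achievable: one at 70 and the other 9 totalling 224, which fits since 9 × 5 ≤ 224 ≤ 9 × 70.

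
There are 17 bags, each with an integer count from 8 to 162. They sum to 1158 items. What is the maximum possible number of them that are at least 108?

10

With k values at 108 or above and the rest at least 8, the sum is at least 136 + 100k.
Since the sum is 1158, we need 100k ≤ 1022, i.e. k ≤ 10.
k = 10 is achieved by 10 values at 108 and 7 at 8, total 1136; add 22 to one value (staying below 108) to reach 1158.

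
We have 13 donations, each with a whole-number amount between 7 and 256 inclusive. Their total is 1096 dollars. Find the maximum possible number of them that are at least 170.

With k values at 170 or above and the rest at least 7, the sum is at least 91 + 163k.
Since the sum is 1096, we need 163k ≤ 1005, i.e. k ≤ 6.
k = 6 is achieved by 6 values at 170 and 7 at 7, total 1069; add 27 to one value (staying below 170) to reach 1096.

6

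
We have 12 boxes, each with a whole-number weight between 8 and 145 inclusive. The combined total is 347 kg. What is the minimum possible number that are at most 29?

Each value above 29 is at least 30, contributing at least 30 − 8 = 22 above the floor 8.
The sum exceeds the floor total 96 by 251, so at most ⌊251/22⌋ = 11 exceed 29, and at least 1 are ≤ 29.
Exactly 1 works: 1 value at 8 and 11 at 30 total 338; raise one of the low values by 9 (still ≤ 29) to hit 347.

1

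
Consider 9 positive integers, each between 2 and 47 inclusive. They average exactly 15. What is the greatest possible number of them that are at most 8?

The total is 9 × 15 = 135.
Each value at 8 or below falls at least 47 − 8 = 39 short of the ceiling 47.
The ceiling total is 9 × 47 = 423, and we need 135, so at most ⌊(423 − 135)/39⌋ = 7 can be that low.
k = 7 is achieved by 7 values at 8 and 2 at 47, total 150; lower one of the 47's by 15 (still > 8) to reach 135.

7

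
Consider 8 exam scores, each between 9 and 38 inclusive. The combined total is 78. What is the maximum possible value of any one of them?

15

Maximizing one value means minimizing the remaining 7.
The other 7 contribute at least 7 × 9 = 63, leaving at most 78 − 63 = 15.
Since 15 ≤ 38, this is achievable: one at 15 and 7 at 9.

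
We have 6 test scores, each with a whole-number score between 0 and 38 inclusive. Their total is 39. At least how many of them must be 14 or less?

If only k of them are at most 14, the other 6 − k are at least 15, so the total is at least (6 − k)·15 + k·0.
This is ≤ 39, so (6 − k)·15 + 0k ≤ 39, which gives k ≥ 4.
Exactly 4 works: 4 values at 0 and 2 at 15 total 30; raise one of the low values by 9 (still ≤ 14) to hit 39.

4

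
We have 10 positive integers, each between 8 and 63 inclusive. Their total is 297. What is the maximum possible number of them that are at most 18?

7

Suppose k of them are at most 18. Those contribute at most 18 each and the rest at most 63 each.
So the total is at most 18k + 63(10 − k) = 630 − 45k. This must still be ≥ 297, so k ≤ 7.
k = 7 is achieved by 7 values at 18 and 3 at 63, total 315; lower one of the 63's by 18 (still > 18) to reach 297.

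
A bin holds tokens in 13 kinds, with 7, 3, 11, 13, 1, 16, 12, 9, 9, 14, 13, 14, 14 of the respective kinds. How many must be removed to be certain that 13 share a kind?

In the worst case you take as many as possible of each kind without reaching 13: 7 + 3 + 11 + 12 + 1 + 12 + 12 + 9 + 9 + 12 + 12 + 12 + 12 = 124.
The next one must give 13 of some kind, so 124 + 1 = 125.

125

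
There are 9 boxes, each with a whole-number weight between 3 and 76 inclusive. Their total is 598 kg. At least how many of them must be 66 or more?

2

If only k of them are at least 66, the other 9 − k are at most 65, so the total is at most k·76 + (9 − k)·65.
This must reach 598, so k·76 + (9 − k)·65 ≥ 598, giving k ≥ 2.
Exactly 2 works: 2 values at 76 and 7 at 65 total 607; lower one of the high values by 9 (still ≥ 66) to hit 598.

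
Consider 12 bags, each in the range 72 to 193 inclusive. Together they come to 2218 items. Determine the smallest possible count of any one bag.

95

To make one bag as small as possible, make the other 11 as large as possible.
The other 11 contribute at most 11 × 193 = 2123, leaving at least 2218 − 2123 = 95.
Since 95 ≥ 72, this is achievable: one at 95 and 11 at 193.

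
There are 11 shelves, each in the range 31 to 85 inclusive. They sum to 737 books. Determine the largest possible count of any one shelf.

85

To make one shelf as large as possible, make the other 10 as small as possible.
The other 10 contribute at least 10 × 31 = 310, leaving at most 737 − 310 = 427.
But each shelf is capped at 85, so the maximum is 85.
Achievable: one at 85 and the other 10 totalling 652, which fits since 10 × 31 ≤ 652 ≤ 10 × 85.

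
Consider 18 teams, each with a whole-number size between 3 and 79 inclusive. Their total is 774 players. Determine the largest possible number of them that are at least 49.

Suppose k of them are at least 49. Those contribute at least 49 each and the other 18 − k at least 3 each.
So the total is at least 49k + 3(18 − k) = 54 + 46k. This must be ≤ 774, giving k ≤ 15.
k = 15 is achieved by 15 values at 49 and 3 at 3, total 744; add 30 to one value (staying below 49) to reach 774.

15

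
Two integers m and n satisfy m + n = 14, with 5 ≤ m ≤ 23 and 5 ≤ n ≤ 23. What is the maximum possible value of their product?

For a fixed sum, the product mn is largest when m and n are as close as possible.
Taking m = 7 and n = 7 (both in [5, 23]) gives mn = 49.

49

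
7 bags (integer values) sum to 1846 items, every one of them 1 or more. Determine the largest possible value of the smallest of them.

The 7 values sum to 1846, so their minimum is at most ⌊1846/7⌋ = 263.
Taking 2 copies of 263 and 5 copies of 264 gives exactly 1846, so 263 is attained.

263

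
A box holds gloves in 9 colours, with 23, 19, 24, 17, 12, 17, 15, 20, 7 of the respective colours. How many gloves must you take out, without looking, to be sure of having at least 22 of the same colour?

150

In the worst case you take as many as possible of each colour without reaching 22: 21 + 19 + 21 + 17 + 12 + 17 + 15 + 20 + 7 = 149.
The next one must give 22 of some colour, so 149 + 1 = 150.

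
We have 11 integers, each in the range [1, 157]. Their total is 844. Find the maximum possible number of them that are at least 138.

6

With k values at 138 or above and the rest at least 1, the sum is at least 11 + 137k.
Since the sum is 844, we need 137k ≤ 833, i.e. k ≤ 6.
k = 6 is achieved by 6 values at 138 and 5 at 1, total 833; add 11 to one value (staying below 138) to reach 844.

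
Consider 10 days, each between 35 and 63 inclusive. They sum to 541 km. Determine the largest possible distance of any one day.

Maximizing one value means minimizing the remaining 9.
The other 9 contribute at least 9 × 35 = 315, leaving at most 541 − 315 = 226.
But each day is capped at 63, so the maximum is 63.
Achievable: one at 63 and the other 9 totalling 478, which fits since 9 × 35 ≤ 478 ≤ 9 × 63.

63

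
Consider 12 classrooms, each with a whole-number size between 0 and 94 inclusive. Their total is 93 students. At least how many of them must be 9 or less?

3

Each value above 9 is at least 10, contributing at least 10 − 0 = 10 above the floor 0.
The sum exceeds the floor total 0 by 93, so at most ⌊93/10⌋ = 9 exceed 9, and at least 3 are ≤ 9.
Exactly 3 works: 3 values at 0 and 9 at 10 total 90; raise one of the low values by 3 (still ≤ 9) to hit 93.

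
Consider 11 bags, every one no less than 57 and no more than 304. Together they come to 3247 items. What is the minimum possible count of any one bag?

To make one bag as small as possible, make the other 10 as large as possible.
The other 10 contribute at most 10 × 304 = 3040, leaving at least 3247 − 3040 = 207.
Since 207 ≥ 57, this is achievable: one at 207 and 10 at 304.

207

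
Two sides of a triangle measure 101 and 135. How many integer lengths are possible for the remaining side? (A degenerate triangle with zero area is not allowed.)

201

The triangle inequality gives |101 − 135| < c < 101 + 135, i.e. 34 < c < 236.
So c can be any integer from 35 to 235: 201 values.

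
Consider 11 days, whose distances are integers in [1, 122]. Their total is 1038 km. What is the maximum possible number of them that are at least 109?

9

If k of the values are ≥ 109, the total is ≥ 109k + 1(11 − k).
Setting 109k + 1(11 − k) ≤ 1038 gives 108k ≤ 1027, so k ≤ 9.
k = 9 is achieved by 9 values at 109 and 2 at 1, total 983; add 55 to one value (staying below 109) to reach 1038.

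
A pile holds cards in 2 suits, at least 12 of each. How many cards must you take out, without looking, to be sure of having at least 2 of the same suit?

3

In the worst case you draw 1 of each of the 2 suits: 2 × 1 = 2.
One more forces 2 of some suit, so 2 + 1 = 3.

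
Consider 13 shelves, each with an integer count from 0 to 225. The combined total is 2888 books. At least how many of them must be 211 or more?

If only k of them are at least 211, the other 13 − k are at most 210, so the total is at most k·225 + (13 − k)·210.
This must reach 2888, so k·225 + (13 − k)·210 ≥ 2888, giving k ≥ 11.
Exactly 11 works: 11 values at 225 and 2 at 210 total 2895; lower one of the high values by 7 (still ≥ 211) to hit 2888.

11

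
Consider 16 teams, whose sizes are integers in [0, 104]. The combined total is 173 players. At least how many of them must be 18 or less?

If only k of them are at most 18, the other 16 − k are at least 19, so the total is at least (16 − k)·19 + k·0.
This is ≤ 173, so (16 − k)·19 + 0k ≤ 173, which gives k ≥ 7.
Exactly 7 works: 7 values at 0 and 9 at 19 total 171; raise one of the low values by 2 (still ≤ 18) to hit 173.

7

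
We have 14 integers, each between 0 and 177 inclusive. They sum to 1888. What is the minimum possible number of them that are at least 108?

6

Suppose at most 14 − j of them reach 108; then j values are ≤ 107 and the rest ≤ 177.
The total is then ≤ 107·j + 177·(14 − j) = 2478 − 70j. For this to be ≥ 1888 we need j ≤ 8, so at least 14 − 8 = 6 must reach 108.
Exactly 6 works: 6 values at 177 and 8 at 107 total 1918; lower one of the high values by 30 (still ≥ 108) to hit 1888.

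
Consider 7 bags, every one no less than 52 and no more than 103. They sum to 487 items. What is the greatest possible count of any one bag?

To make one bag as large as possible, make the other 6 as small as possible.
The other 6 contribute at least 6 × 52 = 312, leaving at most 487 − 312 = 175.
But each bag is capped at 103, so the maximum is 103.
Achievable: one at 103 and the other 6 totalling 384, which fits since 6 × 52 ≤ 384 ≤ 6 × 103.

103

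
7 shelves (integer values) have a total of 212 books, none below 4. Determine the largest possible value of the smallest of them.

The average is 212/7 < 31, so some value is ≤ 30.
Taking 5 copies of 30 and 2 copies of 31 gives exactly 212, so 30 is attained.

30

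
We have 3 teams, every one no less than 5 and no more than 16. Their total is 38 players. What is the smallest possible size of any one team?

Minimizing one value means maximizing the remaining 2.
The other 2 contribute at most 2 × 16 = 32, leaving at least 38 − 32 = 6.
Since 6 ≥ 5, this is achievable: one at 6 and 2 at 16.

6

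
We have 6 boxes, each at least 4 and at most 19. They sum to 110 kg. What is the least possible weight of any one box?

To make one box as small as possible, make the other 5 as large as possible.
The other 5 contribute at most 5 × 19 = 95, leaving at least 110 − 95 = 15.
Since 15 ≥ 4, this is achievable: one at 15 and 5 at 19.

15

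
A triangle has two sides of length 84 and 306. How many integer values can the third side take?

167

The triangle inequality gives |84 − 306| < c < 84 + 306, i.e. 222 < c < 390.
So c can be any integer from 223 to 389: 167 values.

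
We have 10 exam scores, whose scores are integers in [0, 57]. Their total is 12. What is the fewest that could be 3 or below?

7

Let j be the number exceeding 3. Then the total is ≥ 4·j + 0·(10 − j) = 0 + 4j.
So 4j ≤ 12 and j ≤ 3; hence at least 10 − 3 = 7 are ≤ 3.
Exactly 7 works: 7 values at 0 and 3 at 4 total 12.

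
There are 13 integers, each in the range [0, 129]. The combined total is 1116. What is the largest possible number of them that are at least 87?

Suppose k of them are at least 87. Those contribute at least 87 each and the other 13 − k at least 0 each.
So the total is at least 87k + 0(13 − k) = 0 + 87k. This must be ≤ 1116, giving k ≤ 12.
k = 12 is achieved by 12 values at 87 and 1 at 0, total 1044; add 72 to one value (staying below 87) to reach 1116.

12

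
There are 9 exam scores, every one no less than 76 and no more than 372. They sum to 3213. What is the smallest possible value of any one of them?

To make one score as small as possible, make the other 8 as large as possible.
The other 8 contribute at most 8 × 372 = 2976, leaving at least 3213 − 2976 = 237.
Since 237 ≥ 76, this is achievable: one at 237 and 8 at 372.

237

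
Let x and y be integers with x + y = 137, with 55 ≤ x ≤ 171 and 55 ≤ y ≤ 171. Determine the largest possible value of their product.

With x + y fixed, xy peaks when the two are closest together.
Taking x = 68 and y = 69 (both in [55, 171]) gives xy = 4692.

4692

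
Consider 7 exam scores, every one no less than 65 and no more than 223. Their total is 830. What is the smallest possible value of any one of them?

65

To make one score as small as possible, make the other 6 as large as possible.
The other 6 can take up 6 × 223 = 1338 ≥ 830 − 65, so one score can sit at its floor of 65.
Achievable: one at 65 and the other 6 totalling 765, which fits since 6 × 65 ≤ 765 ≤ 6 × 223.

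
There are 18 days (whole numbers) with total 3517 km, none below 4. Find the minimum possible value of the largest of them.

The average is 3517/18 > 195, so not all 18 can be 195 or less; the largest is ≥ 196.
Equality holds with 7 values of 196 and 11 values of 195.

196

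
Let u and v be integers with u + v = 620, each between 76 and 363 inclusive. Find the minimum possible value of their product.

93291

uv = u(620 − u) is concave in u, so over [257, 363] it is minimized at an endpoint.
At the endpoint u = 257, v = 620 − 257 = 363, so uv = 257 × 363 = 93291.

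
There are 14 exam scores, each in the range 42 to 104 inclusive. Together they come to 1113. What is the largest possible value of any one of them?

To make one score as large as possible, make the other 13 as small as possible.
The other 13 contribute at least 13 × 42 = 546, leaving at most 1113 − 546 = 567.
But each score is capped at 104, so the maximum is 104.
Achievable: one at 104 and the other 13 totalling 1009, which fits since 13 × 42 ≤ 1009 ≤ 13 × 104.

104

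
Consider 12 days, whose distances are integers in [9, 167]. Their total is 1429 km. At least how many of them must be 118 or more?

Suppose at most 12 − j of them reach 118; then j values are ≤ 117 and the rest ≤ 167.
The total is then ≤ 117·j + 167·(12 − j) = 2004 − 50j. For this to be ≥ 1429 we need j ≤ 11, so at least 12 − 11 = 1 must reach 118.
Exactly 1 works: 1 value at 167 and 11 at 117 total 1454; lower one of the high values by 25 (still ≥ 118) to hit 1429.

1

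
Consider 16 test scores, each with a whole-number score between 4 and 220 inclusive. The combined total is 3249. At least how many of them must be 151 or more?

13

Each value short of 151 is at most 150, costing at least 220 − 150 = 70 against the maximum total of 3520.
We can afford to lose at most 3520 − 3249 = 271, so at most ⌊271/70⌋ = 3 fall short, and at least 13 are ≥ 151.
Exactly 13 works: 13 values at 220 and 3 at 150 total 3310; lower one of the high values by 61 (still ≥ 151) to hit 3249.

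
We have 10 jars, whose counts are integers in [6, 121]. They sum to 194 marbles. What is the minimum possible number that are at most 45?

7

Let j be the number exceeding 45. Then the total is ≥ 46·j + 6·(10 − j) = 60 + 40j.
So 40j ≤ 134 and j ≤ 3; hence at least 10 − 3 = 7 are ≤ 45.
Exactly 7 works: 7 values at 6 and 3 at 46 total 180; raise one of the low values by 14 (still ≤ 45) to hit 194.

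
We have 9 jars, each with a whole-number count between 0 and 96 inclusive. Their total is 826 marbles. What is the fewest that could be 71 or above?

Suppose at most 9 − j of them reach 71; then j values are ≤ 70 and the rest ≤ 96.
The total is then ≤ 70·j + 96·(9 − j) = 864 − 26j. For this to be ≥ 826 we need j ≤ 1, so at least 9 − 1 = 8 must reach 71.
Exactly 8 works: 8 values at 96 and 1 at 70 total 838; lower one of the high values by 12 (still ≥ 71) to hit 826.

8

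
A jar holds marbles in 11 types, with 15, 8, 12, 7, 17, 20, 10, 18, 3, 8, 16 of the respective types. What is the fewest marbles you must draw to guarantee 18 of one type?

131

In the worst case you take as many as possible of each type without reaching 18: 15 + 8 + 12 + 7 + 17 + 17 + 10 + 17 + 3 + 8 + 16 = 130.
The next one must give 18 of some type, so 130 + 1 = 131.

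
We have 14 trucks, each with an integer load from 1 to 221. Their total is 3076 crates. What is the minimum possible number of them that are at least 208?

If only k of them are at least 208, the other 14 − k are at most 207, so the total is at most k·221 + (14 − k)·207.
This must reach 3076, so k·221 + (14 − k)·207 ≥ 3076, giving k ≥ 13.
Exactly 13 works: 13 values at 221 and 1 at 207 total 3080; lower one of the high values by 4 (still ≥ 208) to hit 3076.

13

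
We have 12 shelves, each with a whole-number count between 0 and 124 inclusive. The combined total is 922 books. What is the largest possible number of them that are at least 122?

With k values at 122 or above and the rest at least 0, the sum is at least 0 + 122k.
Since the sum is 922, we need 122k ≤ 922, i.e. k ≤ 7.
k = 7 is achieved by 7 values at 122 and 5 at 0, total 854; add 68 to one value (staying below 122) to reach 922.

7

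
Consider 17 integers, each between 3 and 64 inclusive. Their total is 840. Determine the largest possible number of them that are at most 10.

4

Suppose k of them are at most 10. Those contribute at most 10 each and the rest at most 64 each.
So the total is at most 10k + 64(17 − k) = 1088 − 54k. This must still be ≥ 840, so k ≤ 4.
k = 4 is achieved by 4 values at 10 and 13 at 64, total 872; lower one of the 64's by 32 (still > 10) to reach 840.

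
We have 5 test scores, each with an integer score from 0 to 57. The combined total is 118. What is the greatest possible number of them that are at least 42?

Suppose k of them are at least 42. Those contribute at least 42 each and the other 5 − k at least 0 each.
So the total is at least 42k + 0(5 − k) = 0 + 42k. This must be ≤ 118, giving k ≤ 2.
k = 2 is achieved by 2 values at 42 and 3 at 0, total 84; add 34 to one value (staying below 42) to reach 118.

2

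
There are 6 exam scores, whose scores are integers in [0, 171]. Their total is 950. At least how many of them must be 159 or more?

1

Each value short of 159 is at most 158, costing at least 171 − 158 = 13 against the maximum total of 1026.
We can afford to lose at most 1026 − 950 = 76, so at most ⌊76/13⌋ = 5 fall short, and at least 1 are ≥ 159.
Exactly 1 works: 1 value at 171 and 5 at 158 total 961; lower one of the high values by 11 (still ≥ 159) to hit 950.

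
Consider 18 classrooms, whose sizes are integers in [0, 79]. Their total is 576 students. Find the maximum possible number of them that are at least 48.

12

Suppose k of them are at least 48. Those contribute at least 48 each and the other 18 − k at least 0 each.
So the total is at least 48k + 0(18 − k) = 0 + 48k. This must be ≤ 576, giving k ≤ 12.
k = 12 is achieved by 12 values at 48 and 6 at 0, total 576.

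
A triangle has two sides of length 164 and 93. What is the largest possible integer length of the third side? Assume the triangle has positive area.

The third side must be less than 164 + 93 = 257.
The largest integer below 257 is 256.

256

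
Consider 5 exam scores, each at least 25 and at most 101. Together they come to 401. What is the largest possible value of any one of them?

101

To make one score as large as possible, make the other 4 as small as possible.
The other 4 contribute at least 4 × 25 = 100, leaving at most 401 − 100 = 301.
But each score is capped at 101, so the maximum is 101.
Achievable: one at 101 and the other 4 totalling 300, which fits since 4 × 25 ≤ 300 ≤ 4 × 101.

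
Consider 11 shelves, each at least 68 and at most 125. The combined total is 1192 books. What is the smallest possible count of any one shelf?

68

Minimizing one value means maximizing the remaining 10.
The other 10 can take up 10 × 125 = 1250 ≥ 1192 − 68, so one shelf can sit at its floor of 68.
Achievable: one at 68 and the other 10 totalling 1124, which fits since 10 × 68 ≤ 1124 ≤ 10 × 125.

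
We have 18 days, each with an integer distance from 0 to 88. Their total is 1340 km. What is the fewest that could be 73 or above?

If only k of them are at least 73, the other 18 − k are at most 72, so the total is at most k·88 + (18 − k)·72.
This must reach 1340, so k·88 + (18 − k)·72 ≥ 1340, giving k ≥ 3.
Exactly 3 works: 3 values at 88 and 15 at 72 total 1344; lower one of the high values by 4 (still ≥ 73) to hit 1340.

3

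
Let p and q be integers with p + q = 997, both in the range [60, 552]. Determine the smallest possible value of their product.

245640

For a fixed sum, pq is smallest when p and q are as far apart as possible.
At the endpoint p = 445, q = 997 − 445 = 552, so pq = 445 × 552 = 245640.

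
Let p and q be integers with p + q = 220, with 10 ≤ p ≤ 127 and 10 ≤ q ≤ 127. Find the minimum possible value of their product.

pq = p(220 − p) is concave in p, so over [93, 127] it is minimized at an endpoint.
The extreme feasible split is p = 93, q = 127, giving pq = 11811.

11811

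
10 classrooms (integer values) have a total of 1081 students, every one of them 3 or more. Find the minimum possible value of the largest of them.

109

If every one of the 10 were at most 108, the total would be at most 10 × 108 = 1080 < 1081.
Achievable: 1 of them at 109 and 9 at 108 total 1081.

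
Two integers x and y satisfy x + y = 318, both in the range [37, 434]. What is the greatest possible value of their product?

25281

For a fixed sum, the product xy is largest when x and y are as close as possible.
Taking x = 159 and y = 159 (both in [37, 434]) gives xy = 25281.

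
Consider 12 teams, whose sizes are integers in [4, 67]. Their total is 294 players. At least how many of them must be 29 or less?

If only k of them are at most 29, the other 12 − k are at least 30, so the total is at least (12 − k)·30 + k·4.
This is ≤ 294, so (12 − k)·30 + 4k ≤ 294, which gives k ≥ 3.
Exactly 3 works: 3 values at 4 and 9 at 30 total 282; raise one of the low values by 12 (still ≤ 29) to hit 294.

3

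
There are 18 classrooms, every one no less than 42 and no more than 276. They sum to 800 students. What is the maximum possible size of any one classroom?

Maximizing one value means minimizing the remaining 17.
The other 17 contribute at least 17 × 42 = 714, leaving at most 800 − 714 = 86.
Since 86 ≤ 276, this is achievable: one at 86 and 17 at 42.

86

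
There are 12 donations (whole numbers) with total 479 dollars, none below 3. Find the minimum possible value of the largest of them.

The 12 values sum to 479, so their maximum is at least ⌈479/12⌉ = 40.
Equality holds with 11 values of 40 and 1 value of 39.

40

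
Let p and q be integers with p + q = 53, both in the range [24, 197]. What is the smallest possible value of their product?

Since p + q is fixed, pushing one of them to its bound minimizes the product.
The extreme feasible split is p = 24, q = 29, giving pq = 696.

696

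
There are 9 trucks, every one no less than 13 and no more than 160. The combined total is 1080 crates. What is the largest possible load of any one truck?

To make one truck as large as possible, make the other 8 as small as possible.
The other 8 contribute at least 8 × 13 = 104, leaving at most 1080 − 104 = 976.
But each truck is capped at 160, so the maximum is 160.
Achievable: one at 160 and the other 8 totalling 920, which fits since 8 × 13 ≤ 920 ≤ 8 × 160.

160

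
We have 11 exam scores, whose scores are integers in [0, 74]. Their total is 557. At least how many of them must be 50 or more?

1

Suppose at most 11 − j of them reach 50; then j values are ≤ 49 and the rest ≤ 74.
The total is then ≤ 49·j + 74·(11 − j) = 814 − 25j. For this to be ≥ 557 we need j ≤ 10, so at least 11 − 10 = 1 must reach 50.
Exactly 1 works: 1 value at 74 and 10 at 49 total 564; lower one of the high values by 7 (still ≥ 50) to hit 557.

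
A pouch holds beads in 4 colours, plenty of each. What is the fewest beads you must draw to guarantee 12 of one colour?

45

In the worst case you draw 11 of each of the 4 colours: 4 × 11 = 44.
One more forces 12 of some colour, so 44 + 1 = 45.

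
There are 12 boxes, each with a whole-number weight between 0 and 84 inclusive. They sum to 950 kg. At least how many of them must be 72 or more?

If only k of them are at least 72, the other 12 − k are at most 71, so the total is at most k·84 + (12 − k)·71.
This must reach 950, so k·84 + (12 − k)·71 ≥ 950, giving k ≥ 8.
Exactly 8 works: 8 values at 84 and 4 at 71 total 956; lower one of the high values by 6 (still ≥ 72) to hit 950.

8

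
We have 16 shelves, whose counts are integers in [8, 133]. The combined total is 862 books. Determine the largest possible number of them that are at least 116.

6

With k values at 116 or above and the rest at least 8, the sum is at least 128 + 108k.
Since the sum is 862, we need 108k ≤ 734, i.e. k ≤ 6.
k = 6 is achieved by 6 values at 116 and 10 at 8, total 776; add 86 to one value (staying below 116) to reach 862.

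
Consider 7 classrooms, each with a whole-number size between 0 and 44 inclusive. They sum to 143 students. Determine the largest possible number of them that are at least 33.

With k values at 33 or above and the rest at least 0, the sum is at least 0 + 33k.
Since the sum is 143, we need 33k ≤ 143, i.e. k ≤ 4.
k = 4 is achieved by 4 values at 33 and 3 at 0, total 132; add 11 to one value (staying below 33) to reach 143.

4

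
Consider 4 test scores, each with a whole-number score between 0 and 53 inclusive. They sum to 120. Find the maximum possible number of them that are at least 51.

2

With k values at 51 or above and the rest at least 0, the sum is at least 0 + 51k.
Since the sum is 120, we need 51k ≤ 120, i.e. k ≤ 2.
k = 2 is achieved by 2 values at 51 and 2 at 0, total 102; add 18 to one value (staying below 51) to reach 120.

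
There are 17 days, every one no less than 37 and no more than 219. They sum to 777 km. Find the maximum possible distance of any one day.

To make one day as large as possible, make the other 16 as small as possible.
The other 16 contribute at least 16 × 37 = 592, leaving at most 777 − 592 = 185.
Since 185 ≤ 219, this is achievable: one at 185 and 16 at 37.

185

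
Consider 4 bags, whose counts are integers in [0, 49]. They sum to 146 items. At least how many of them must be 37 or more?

1

If only k of them are at least 37, the other 4 − k are at most 36, so the total is at most k·49 + (4 − k)·36.
This must reach 146, so k·49 + (4 − k)·36 ≥ 146, giving k ≥ 1.
Exactly 1 works: 1 value at 49 and 3 at 36 total 157; lower one of the high values by 11 (still ≥ 37) to hit 146.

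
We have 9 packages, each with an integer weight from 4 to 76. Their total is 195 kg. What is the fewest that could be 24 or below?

Each value above 24 is at least 25, contributing at least 25 − 4 = 21 above the floor 4.
The sum exceeds the floor total 36 by 159, so at most ⌊159/21⌋ = 7 exceed 24, and at least 2 are ≤ 24.
Exactly 2 works: 2 values at 4 and 7 at 25 total 183; raise one of the low values by 12 (still ≤ 24) to hit 195.

2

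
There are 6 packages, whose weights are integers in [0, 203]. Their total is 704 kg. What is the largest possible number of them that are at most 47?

3

Each value at 47 or below falls at least 203 − 47 = 156 short of the ceiling 203.
The ceiling total is 6 × 203 = 1218, and we need 704, so at most ⌊(1218 − 704)/156⌋ = 3 can be that low.
k = 3 is achieved by 3 values at 47 and 3 at 203, total 750; lower one of the 203's by 46 (still > 47) to reach 704.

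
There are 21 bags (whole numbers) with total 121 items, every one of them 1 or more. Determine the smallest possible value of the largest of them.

6

The 21 values sum to 121, so their maximum is at least ⌈121/21⌉ = 6.
Equality holds with 16 values of 6 and 5 values of 5.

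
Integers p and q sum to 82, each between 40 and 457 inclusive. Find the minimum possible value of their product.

For a fixed sum, pq is smallest when p and q are as far apart as possible.
The extreme feasible split is p = 40, q = 42, giving pq = 1680.

1680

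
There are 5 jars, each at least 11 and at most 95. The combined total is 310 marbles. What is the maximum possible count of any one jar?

Maximizing one value means minimizing the remaining 4.
The other 4 contribute at least 4 × 11 = 44, leaving at most 310 − 44 = 266.
But each jar is capped at 95, so the maximum is 95.
Achievable: one at 95 and the other 4 totalling 215, which fits since 4 × 11 ≤ 215 ≤ 4 × 95.

95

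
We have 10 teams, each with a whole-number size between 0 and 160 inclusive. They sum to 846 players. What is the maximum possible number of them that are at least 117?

If k of the values are ≥ 117, the total is ≥ 117k + 0(10 − k).
Setting 117k + 0(10 − k) ≤ 846 gives 117k ≤ 846, so k ≤ 7.
k = 7 is achieved by 7 values at 117 and 3 at 0, total 819; add 27 to one value (staying below 117) to reach 846.

7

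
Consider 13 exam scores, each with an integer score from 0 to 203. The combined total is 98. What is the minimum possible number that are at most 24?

Let j be the number exceeding 24. Then the total is ≥ 25·j + 0·(13 − j) = 0 + 25j.
So 25j ≤ 98 and j ≤ 3; hence at least 13 − 3 = 10 are ≤ 24.
Exactly 10 works: 10 values at 0 and 3 at 25 total 75; raise one of the low values by 23 (still ≤ 24) to hit 98.

10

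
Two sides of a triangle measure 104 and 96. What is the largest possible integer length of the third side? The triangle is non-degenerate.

199

The third side must be less than 104 + 96 = 200.
The largest integer below 200 is 199.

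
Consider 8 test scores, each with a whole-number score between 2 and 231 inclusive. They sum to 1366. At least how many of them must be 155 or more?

2

Suppose at most 8 − j of them reach 155; then j values are ≤ 154 and the rest ≤ 231.
The total is then ≤ 154·j + 231·(8 − j) = 1848 − 77j. For this to be ≥ 1366 we need j ≤ 6, so at least 8 − 6 = 2 must reach 155.
Exactly 2 works: 2 values at 231 and 6 at 154 total 1386; lower one of the high values by 20 (still ≥ 155) to hit 1366.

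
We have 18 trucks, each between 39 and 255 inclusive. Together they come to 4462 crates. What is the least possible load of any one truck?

To make one truck as small as possible, make the other 17 as large as possible.
The other 17 contribute at most 17 × 255 = 4335, leaving at least 4462 − 4335 = 127.
Since 127 ≥ 39, this is achievable: one at 127 and 17 at 255.

127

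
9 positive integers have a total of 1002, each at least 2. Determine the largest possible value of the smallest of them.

The 9 values sum to 1002, so their minimum is at most ⌊1002/9⌋ = 111.
Equality holds with 6 values of 111 and 3 values of 112.

111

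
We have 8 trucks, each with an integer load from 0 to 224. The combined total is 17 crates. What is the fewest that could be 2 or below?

If only k of them are at most 2, the other 8 − k are at least 3, so the total is at least (8 − k)·3 + k·0.
This is ≤ 17, so (8 − k)·3 + 0k ≤ 17, which gives k ≥ 3.
Exactly 3 works: 3 values at 0 and 5 at 3 total 15; raise one of the low values by 2 (still ≤ 2) to hit 17.

3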